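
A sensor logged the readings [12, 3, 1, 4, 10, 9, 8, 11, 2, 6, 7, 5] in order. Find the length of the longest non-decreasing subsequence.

4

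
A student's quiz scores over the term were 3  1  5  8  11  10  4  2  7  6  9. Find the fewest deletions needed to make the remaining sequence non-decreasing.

7

Fewest deletions = n − (longest non-decreasing subsequence).
i:      1  2  3  4  5  6  7  8  9 10 11
a[i]:   3  1  5  8 11 10  4  2  7  6  9
dp:     1  1  2  3  4  4  2  2  3  3  4
max dp = 4, so deletions = 11 − 4 = 7.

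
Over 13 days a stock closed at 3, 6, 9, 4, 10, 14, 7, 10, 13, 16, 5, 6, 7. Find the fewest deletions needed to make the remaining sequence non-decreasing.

Fewest deletions = n − (longest non-decreasing subsequence).
i:      1  2  3  4  5  6  7  8  9 10 11 12 13
a[i]:   3  6  9  4 10 14  7 10 13 16  5  6  7
dp:     1  2  3  2  4  5  3  5  6  7  3  4  5
max dp = 7, so deletions = 13 − 7 = 6.

6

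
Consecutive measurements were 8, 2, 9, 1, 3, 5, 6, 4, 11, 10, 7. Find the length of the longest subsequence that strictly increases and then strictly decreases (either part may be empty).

inc[i] = longest strictly increasing subsequence ending at i; dec[i] = longest strictly decreasing subsequence starting at i:
i:      1  2  3  4  5  6  7  8  9 10 11
a[i]:   8  2  9  1  3  5  6  4 11 10  7
inc:    1  1  2  1  2  3  4  3  5  5  5
dec:    3  2  3  1  1  2  2  1  3  2  1
Best peak at i=9 (value 11): inc=5, dec=3, length 5+3−1 = 7.

7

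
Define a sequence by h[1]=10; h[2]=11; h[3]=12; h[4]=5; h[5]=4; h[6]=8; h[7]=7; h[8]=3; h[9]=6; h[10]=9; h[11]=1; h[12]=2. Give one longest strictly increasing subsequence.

10, 11, 12

Patience tails give the LIS length; then backtrack through the dp parents:
10 → extends → [10]
11 → extends → [10, 11]
12 → extends → [10, 11, 12]
5 → replaces 10 → [5, 11, 12]
4 → replaces 5 → [4, 11, 12]
8 → replaces 11 → [4, 8, 12]
7 → replaces 8 → [4, 7, 12]
3 → replaces 4 → [3, 7, 12]
6 → replaces 7 → [3, 6, 12]
9 → replaces 12 → [3, 6, 9]
1 → replaces 3 → [1, 6, 9]
2 → replaces 6 → [1, 2, 9]
Length 3; one witness is 10, 11, 12.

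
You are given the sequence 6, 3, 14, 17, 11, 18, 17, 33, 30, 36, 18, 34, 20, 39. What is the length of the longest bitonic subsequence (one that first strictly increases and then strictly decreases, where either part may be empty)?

inc[i] = longest strictly increasing subsequence ending at i; dec[i] = longest strictly decreasing subsequence starting at i:
i:      1  2  3  4  5  6  7  8  9 10 11 12 13 14
a[i]:   6  3 14 17 11 18 17 33 30 36 18 34 20 39
inc:    1  1  2  3  2  4  3  5  5  6  4  6  5  7
dec:    2  1  2  2  1  2  1  3  2  3  1  2  1  1
Best peak at i=10 (value 36): inc=6, dec=3, length 6+3−1 = 8.

8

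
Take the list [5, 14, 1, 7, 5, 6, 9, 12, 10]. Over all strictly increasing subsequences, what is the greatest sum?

33

Let S[i] be the best sum of a strictly increasing subsequence ending at i:
i:      1  2  3  4  5  6  7  8  9
a[i]:   5 14  1  7  5  6  9 12 10
S:      5 19  1 12  6 12 21 33 31
Maximum is 33 (e.g. 1 + 5 + 6 + 9 + 12).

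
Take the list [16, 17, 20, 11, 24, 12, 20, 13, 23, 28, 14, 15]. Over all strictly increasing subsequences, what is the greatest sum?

Let S[i] be the best sum of a strictly increasing subsequence ending at i:
i:       1   2   3   4   5   6   7   8   9  10  11  12
a[i]:   16  17  20  11  24  12  20  13  23  28  14  15
S:      16  33  53  11  77  23  53  36  76 105  50  65
Maximum is 105 (e.g. 16 + 17 + 20 + 24 + 28).

105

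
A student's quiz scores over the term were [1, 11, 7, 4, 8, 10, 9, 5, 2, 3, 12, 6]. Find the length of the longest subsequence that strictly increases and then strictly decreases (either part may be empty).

inc[i] = longest strictly increasing subsequence ending at i; dec[i] = longest strictly decreasing subsequence starting at i:
i:      1  2  3  4  5  6  7  8  9 10 11 12
a[i]:   1 11  7  4  8 10  9  5  2  3 12  6
inc:    1  2  2  2  3  4  4  3  2  3  5  4
dec:    1  5  3  2  3  4  3  2  1  1  2  1
Best peak at i=6 (value 10): inc=4, dec=4, length 4+4−1 = 7.

7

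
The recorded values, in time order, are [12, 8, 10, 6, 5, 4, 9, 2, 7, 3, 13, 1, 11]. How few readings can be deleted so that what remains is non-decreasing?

10

Fewest deletions = n − (longest non-decreasing subsequence).
Patience tails:
12 → extends → [12]
8 → replaces 12 → [8]
10 → extends → [8, 10]
6 → replaces 8 → [6, 10]
5 → replaces 6 → [5, 10]
4 → replaces 5 → [4, 10]
9 → replaces 10 → [4, 9]
2 → replaces 4 → [2, 9]
7 → replaces 9 → [2, 7]
3 → replaces 7 → [2, 3]
13 → extends → [2, 3, 13]
1 → replaces 2 → [1, 3, 13]
11 → replaces 13 → [1, 3, 11]
Longest non-decreasing subsequence has length 3, so deletions = 13 − 3 = 10.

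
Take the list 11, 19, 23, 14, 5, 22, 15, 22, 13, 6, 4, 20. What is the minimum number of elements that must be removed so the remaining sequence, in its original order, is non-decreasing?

8

Fewest deletions = n − (longest non-decreasing subsequence).
Patience tails:
11 → extends → [11]
19 → extends → [11, 19]
23 → extends → [11, 19, 23]
14 → replaces 19 → [11, 14, 23]
5 → replaces 11 → [5, 14, 23]
22 → replaces 23 → [5, 14, 22]
15 → replaces 22 → [5, 14, 15]
22 → extends → [5, 14, 15, 22]
13 → replaces 14 → [5, 13, 15, 22]
6 → replaces 13 → [5, 6, 15, 22]
4 → replaces 5 → [4, 6, 15, 22]
20 → replaces 22 → [4, 6, 15, 20]
Longest non-decreasing subsequence has length 4, so deletions = 12 − 4 = 8.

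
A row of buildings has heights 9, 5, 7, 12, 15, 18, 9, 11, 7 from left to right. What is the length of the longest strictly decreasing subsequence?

3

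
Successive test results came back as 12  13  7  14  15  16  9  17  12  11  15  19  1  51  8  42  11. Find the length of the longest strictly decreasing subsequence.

4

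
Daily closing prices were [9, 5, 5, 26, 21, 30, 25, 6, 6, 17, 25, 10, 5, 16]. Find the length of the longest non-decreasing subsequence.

Let dp[i] be the length of the longest such subsequence ending at index i:
i:      1  2  3  4  5  6  7  8  9 10 11 12 13 14
a[i]:   9  5  5 26 21 30 25  6  6 17 25 10  5 16
dp:     1  1  2  3  3  4  4  3  4  5  6  5  3  6
Maximum dp value is 6.

6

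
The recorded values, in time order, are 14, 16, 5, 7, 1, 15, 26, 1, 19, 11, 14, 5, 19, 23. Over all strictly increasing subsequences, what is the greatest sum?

Let S[i] be the best sum of a strictly increasing subsequence ending at i:
i:      1  2  3  4  5  6  7  8  9 10 11 12 13 14
a[i]:  14 16  5  7  1 15 26  1 19 11 14  5 19 23
S:     14 30  5 12  1 29 56  1 49 23 37  6 56 79
Maximum is 79 (e.g. 5 + 7 + 11 + 14 + 19 + 23).

79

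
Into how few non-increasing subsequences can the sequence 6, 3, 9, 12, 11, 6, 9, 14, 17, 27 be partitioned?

6

Place each on the leftmost legal pile:
6 → new pile 1 (tops now [6])
3 → pile 1 (tops now [3])
9 → new pile 2 (tops now [3, 9])
12 → new pile 3 (tops now [3, 9, 12])
11 → pile 3 (tops now [3, 9, 11])
6 → pile 2 (tops now [3, 6, 11])
9 → pile 3 (tops now [3, 6, 9])
14 → new pile 4 (tops now [3, 6, 9, 14])
17 → new pile 5 (tops now [3, 6, 9, 14, 17])
27 → new pile 6 (tops now [3, 6, 9, 14, 17, 27])
Six piles.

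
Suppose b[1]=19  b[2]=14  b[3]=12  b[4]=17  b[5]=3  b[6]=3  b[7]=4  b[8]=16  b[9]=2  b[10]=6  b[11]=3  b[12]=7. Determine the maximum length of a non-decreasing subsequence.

5

Track the smallest tail for each achievable length (allowing ties):
19 → extends → [19]
14 → replaces 19 → [14]
12 → replaces 14 → [12]
17 → extends → [12, 17]
3 → replaces 12 → [3, 17]
3 → replaces 17 → [3, 3]
4 → extends → [3, 3, 4]
16 → extends → [3, 3, 4, 16]
2 → replaces 3 → [2, 3, 4, 16]
6 → replaces 16 → [2, 3, 4, 6]
3 → replaces 4 → [2, 3, 3, 6]
7 → extends → [2, 3, 3, 6, 7]
Five tails, so the longest non-decreasing subsequence has length 5 (e.g. 3, 3, 4, 6, 7).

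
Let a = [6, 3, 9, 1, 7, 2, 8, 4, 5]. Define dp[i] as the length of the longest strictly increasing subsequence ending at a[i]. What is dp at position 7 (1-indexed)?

dp[i] = 1 + max{dp[j] : j<i, a[j]<a[i]} (or 1 if no such j):
i:     1 2 3 4 5 6 7 8 9
a[i]:  6 3 9 1 7 2 8 4 5
dp:    1 1 2 1 2 2 3 3 4
At index 7 the value is 3.

3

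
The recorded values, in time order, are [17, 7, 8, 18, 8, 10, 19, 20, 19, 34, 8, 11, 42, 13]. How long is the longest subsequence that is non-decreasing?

8

Track the smallest tail for each achievable length (allowing ties):
17 → extends → [17]
7 → replaces 17 → [7]
8 → extends → [7, 8]
18 → extends → [7, 8, 18]
8 → replaces 18 → [7, 8, 8]
10 → extends → [7, 8, 8, 10]
19 → extends → [7, 8, 8, 10, 19]
20 → extends → [7, 8, 8, 10, 19, 20]
19 → replaces 20 → [7, 8, 8, 10, 19, 19]
34 → extends → [7, 8, 8, 10, 19, 19, 34]
8 → replaces 10 → [7, 8, 8, 8, 19, 19, 34]
11 → replaces 19 → [7, 8, 8, 8, 11, 19, 34]
42 → extends → [7, 8, 8, 8, 11, 19, 34, 42]
13 → replaces 19 → [7, 8, 8, 8, 11, 13, 34, 42]
Eight tails, so the longest non-decreasing subsequence has length 8 (e.g. 7, 8, 8, 10, 19, 20, 34, 42).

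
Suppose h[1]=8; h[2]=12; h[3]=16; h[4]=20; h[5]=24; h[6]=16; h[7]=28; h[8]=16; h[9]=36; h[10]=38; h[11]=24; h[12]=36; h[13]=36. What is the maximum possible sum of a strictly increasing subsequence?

Let S[i] be the best sum of a strictly increasing subsequence ending at i:
i:       1   2   3   4   5   6   7   8   9  10  11  12  13
h[i]:    8  12  16  20  24  16  28  16  36  38  24  36  36
S:       8  20  36  56  80  36 108  36 144 182  80 144 144
Maximum is 182 (e.g. 8 + 12 + 16 + 20 + 24 + 28 + 36 + 38).

182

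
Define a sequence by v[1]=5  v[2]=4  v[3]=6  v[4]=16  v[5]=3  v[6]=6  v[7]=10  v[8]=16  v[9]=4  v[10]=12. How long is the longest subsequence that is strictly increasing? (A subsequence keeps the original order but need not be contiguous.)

Track the smallest tail for each achievable length (strict):
5 → extends → [5]
4 → replaces 5 → [4]
6 → extends → [4, 6]
16 → extends → [4, 6, 16]
3 → replaces 4 → [3, 6, 16]
6 → already a tail → [3, 6, 16]
10 → replaces 16 → [3, 6, 10]
16 → extends → [3, 6, 10, 16]
4 → replaces 6 → [3, 4, 10, 16]
12 → replaces 16 → [3, 4, 10, 12]
Four tails, so the longest strictly increasing subsequence has length 4 (e.g. 5, 6, 10, 16).

4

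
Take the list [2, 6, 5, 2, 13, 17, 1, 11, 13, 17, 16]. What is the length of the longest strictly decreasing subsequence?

4

Let dp[i] be the longest strictly decreasing subsequence ending at i:
i:      1  2  3  4  5  6  7  8  9 10 11
a[i]:   2  6  5  2 13 17  1 11 13 17 16
dp:     1  1  2  3  1  1  4  2  2  1  2
Maximum is 4.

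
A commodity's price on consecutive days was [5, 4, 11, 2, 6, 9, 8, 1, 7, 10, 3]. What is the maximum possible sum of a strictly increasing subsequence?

30

Let S[i] be the best sum of a strictly increasing subsequence ending at i:
i:      1  2  3  4  5  6  7  8  9 10 11
a[i]:   5  4 11  2  6  9  8  1  7 10  3
S:      5  4 16  2 11 20 19  1 18 30  5
Maximum is 30 (e.g. 5 + 6 + 9 + 10).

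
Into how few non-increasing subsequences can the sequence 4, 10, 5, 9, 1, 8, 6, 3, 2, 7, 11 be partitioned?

5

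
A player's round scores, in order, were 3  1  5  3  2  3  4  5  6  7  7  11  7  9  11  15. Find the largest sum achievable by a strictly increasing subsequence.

Let S[i] be the best sum of a strictly increasing subsequence ending at i:
i:      1  2  3  4  5  6  7  8  9 10 11 12 13 14 15 16
a[i]:   3  1  5  3  2  3  4  5  6  7  7 11  7  9 11 15
S:      3  1  8  4  3  6 10 15 21 28 28 39 28 37 48 63
Maximum is 63 (e.g. 1 + 2 + 3 + 4 + 5 + 6 + 7 + 9 + 11 + 15).

63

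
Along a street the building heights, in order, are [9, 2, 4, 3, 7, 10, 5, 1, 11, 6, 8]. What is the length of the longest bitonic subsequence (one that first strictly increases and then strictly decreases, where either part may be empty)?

inc[i] = longest strictly increasing subsequence ending at i; dec[i] = longest strictly decreasing subsequence starting at i:
i:      1  2  3  4  5  6  7  8  9 10 11
a[i]:   9  2  4  3  7 10  5  1 11  6  8
inc:    1  1  2  2  3  4  3  1  5  4  5
dec:    4  2  3  2  3  3  2  1  2  1  1
Best peak at i=6 (value 10): inc=4, dec=3, length 4+3−1 = 6.

6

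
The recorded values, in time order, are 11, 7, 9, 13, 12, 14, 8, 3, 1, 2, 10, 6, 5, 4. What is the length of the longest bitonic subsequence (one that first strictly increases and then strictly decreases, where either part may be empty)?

inc[i] = longest strictly increasing subsequence ending at i; dec[i] = longest strictly decreasing subsequence starting at i:
i:      1  2  3  4  5  6  7  8  9 10 11 12 13 14
a[i]:  11  7  9 13 12 14  8  3  1  2 10  6  5  4
inc:    1  1  2  3  3  4  2  1  1  2  3  3  3  3
dec:    6  4  5  6  5  5  4  2  1  1  4  3  2  1
Best peak at i=4 (value 13): inc=3, dec=6, length 3+6−1 = 8.

8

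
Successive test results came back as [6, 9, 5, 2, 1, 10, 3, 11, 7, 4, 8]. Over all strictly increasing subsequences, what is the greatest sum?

36

Let S[i] be the best sum of a strictly increasing subsequence ending at i:
i:      1  2  3  4  5  6  7  8  9 10 11
a[i]:   6  9  5  2  1 10  3 11  7  4  8
S:      6 15  5  2  1 25  5 36 13  9 21
Maximum is 36 (e.g. 6 + 9 + 10 + 11).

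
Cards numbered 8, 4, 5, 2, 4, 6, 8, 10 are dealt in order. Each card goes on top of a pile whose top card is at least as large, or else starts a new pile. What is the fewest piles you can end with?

5

Place each on the leftmost legal pile:
8 → new pile 1 (tops now [8])
4 → pile 1 (tops now [4])
5 → new pile 2 (tops now [4, 5])
2 → pile 1 (tops now [2, 5])
4 → pile 2 (tops now [2, 4])
6 → new pile 3 (tops now [2, 4, 6])
8 → new pile 4 (tops now [2, 4, 6, 8])
10 → new pile 5 (tops now [2, 4, 6, 8, 10])
Five piles.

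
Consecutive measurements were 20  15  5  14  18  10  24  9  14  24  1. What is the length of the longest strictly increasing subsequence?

4

Track the smallest tail for each achievable length (strict):
20 → extends → [20]
15 → replaces 20 → [15]
5 → replaces 15 → [5]
14 → extends → [5, 14]
18 → extends → [5, 14, 18]
10 → replaces 14 → [5, 10, 18]
24 → extends → [5, 10, 18, 24]
9 → replaces 10 → [5, 9, 18, 24]
14 → replaces 18 → [5, 9, 14, 24]
24 → already a tail → [5, 9, 14, 24]
1 → replaces 5 → [1, 9, 14, 24]
Four tails, so the longest strictly increasing subsequence has length 4 (e.g. 5, 14, 18, 24).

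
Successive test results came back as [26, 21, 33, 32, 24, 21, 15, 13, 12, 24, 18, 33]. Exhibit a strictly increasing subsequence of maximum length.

26, 32, 33

Patience tails give the LIS length; then backtrack through the dp parents:
26 → extends → [26]
21 → replaces 26 → [21]
33 → extends → [21, 33]
32 → replaces 33 → [21, 32]
24 → replaces 32 → [21, 24]
21 → already a tail → [21, 24]
15 → replaces 21 → [15, 24]
13 → replaces 15 → [13, 24]
12 → replaces 13 → [12, 24]
24 → already a tail → [12, 24]
18 → replaces 24 → [12, 18]
33 → extends → [12, 18, 33]
Length 3; one witness is 26, 32, 33.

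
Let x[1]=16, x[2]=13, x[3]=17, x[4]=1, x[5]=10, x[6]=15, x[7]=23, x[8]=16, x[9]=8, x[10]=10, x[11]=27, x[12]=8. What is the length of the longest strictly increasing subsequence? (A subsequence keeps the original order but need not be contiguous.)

5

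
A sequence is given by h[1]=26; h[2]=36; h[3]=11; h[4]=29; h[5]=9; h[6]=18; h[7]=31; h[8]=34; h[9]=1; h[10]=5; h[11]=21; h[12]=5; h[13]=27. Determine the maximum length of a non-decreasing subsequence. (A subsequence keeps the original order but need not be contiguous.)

4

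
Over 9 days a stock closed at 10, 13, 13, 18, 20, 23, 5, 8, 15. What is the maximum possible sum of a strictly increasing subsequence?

Let S[i] be the best sum of a strictly increasing subsequence ending at i:
i:      1  2  3  4  5  6  7  8  9
a[i]:  10 13 13 18 20 23  5  8 15
S:     10 23 23 41 61 84  5 13 38
Maximum is 84 (e.g. 10 + 13 + 18 + 20 + 23).

84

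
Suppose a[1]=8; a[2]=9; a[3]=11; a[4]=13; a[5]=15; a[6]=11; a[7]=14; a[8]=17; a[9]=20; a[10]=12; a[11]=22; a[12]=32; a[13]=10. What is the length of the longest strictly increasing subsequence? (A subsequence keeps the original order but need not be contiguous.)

Track the smallest tail for each achievable length (strict):
8 → extends → [8]
9 → extends → [8, 9]
11 → extends → [8, 9, 11]
13 → extends → [8, 9, 11, 13]
15 → extends → [8, 9, 11, 13, 15]
11 → already a tail → [8, 9, 11, 13, 15]
14 → replaces 15 → [8, 9, 11, 13, 14]
17 → extends → [8, 9, 11, 13, 14, 17]
20 → extends → [8, 9, 11, 13, 14, 17, 20]
12 → replaces 13 → [8, 9, 11, 12, 14, 17, 20]
22 → extends → [8, 9, 11, 12, 14, 17, 20, 22]
32 → extends → [8, 9, 11, 12, 14, 17, 20, 22, 32]
10 → replaces 11 → [8, 9, 10, 12, 14, 17, 20, 22, 32]
Nine tails, so the longest strictly increasing subsequence has length 9 (e.g. 8, 9, 11, 13, 15, 17, 20, 22, 32).

9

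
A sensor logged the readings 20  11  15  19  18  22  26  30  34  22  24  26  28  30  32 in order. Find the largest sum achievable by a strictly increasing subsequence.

207

Let S[i] be the best sum of a strictly increasing subsequence ending at i:
i:       1   2   3   4   5   6   7   8   9  10  11  12  13  14  15
a[i]:   20  11  15  19  18  22  26  30  34  22  24  26  28  30  32
S:      20  11  26  45  44  67  93 123 157  67  91 117 145 175 207
Maximum is 207 (e.g. 11 + 15 + 19 + 22 + 24 + 26 + 28 + 30 + 32).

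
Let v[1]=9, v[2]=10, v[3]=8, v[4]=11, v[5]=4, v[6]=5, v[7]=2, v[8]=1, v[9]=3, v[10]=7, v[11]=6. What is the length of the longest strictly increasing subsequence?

3

Track the smallest tail for each achievable length (strict):
9 → extends → [9]
10 → extends → [9, 10]
8 → replaces 9 → [8, 10]
11 → extends → [8, 10, 11]
4 → replaces 8 → [4, 10, 11]
5 → replaces 10 → [4, 5, 11]
2 → replaces 4 → [2, 5, 11]
1 → replaces 2 → [1, 5, 11]
3 → replaces 5 → [1, 3, 11]
7 → replaces 11 → [1, 3, 7]
6 → replaces 7 → [1, 3, 6]
Three tails, so the longest strictly increasing subsequence has length 3 (e.g. 9, 10, 11).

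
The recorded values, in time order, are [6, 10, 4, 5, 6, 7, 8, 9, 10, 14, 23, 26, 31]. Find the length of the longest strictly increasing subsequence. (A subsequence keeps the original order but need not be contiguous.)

11

Let dp[i] be the length of the longest such subsequence ending at index i:
i:      1  2  3  4  5  6  7  8  9 10 11 12 13
a[i]:   6 10  4  5  6  7  8  9 10 14 23 26 31
dp:     1  2  1  2  3  4  5  6  7  8  9 10 11
Maximum dp value is 11.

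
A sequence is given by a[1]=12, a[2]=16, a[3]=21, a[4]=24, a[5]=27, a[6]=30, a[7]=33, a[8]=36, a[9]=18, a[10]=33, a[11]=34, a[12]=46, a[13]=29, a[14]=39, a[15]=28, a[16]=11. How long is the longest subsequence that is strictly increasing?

9

Track the smallest tail for each achievable length (strict):
12 → extends → [12]
16 → extends → [12, 16]
21 → extends → [12, 16, 21]
24 → extends → [12, 16, 21, 24]
27 → extends → [12, 16, 21, 24, 27]
30 → extends → [12, 16, 21, 24, 27, 30]
33 → extends → [12, 16, 21, 24, 27, 30, 33]
36 → extends → [12, 16, 21, 24, 27, 30, 33, 36]
18 → replaces 21 → [12, 16, 18, 24, 27, 30, 33, 36]
33 → already a tail → [12, 16, 18, 24, 27, 30, 33, 36]
34 → replaces 36 → [12, 16, 18, 24, 27, 30, 33, 34]
46 → extends → [12, 16, 18, 24, 27, 30, 33, 34, 46]
29 → replaces 30 → [12, 16, 18, 24, 27, 29, 33, 34, 46]
39 → replaces 46 → [12, 16, 18, 24, 27, 29, 33, 34, 39]
28 → replaces 29 → [12, 16, 18, 24, 27, 28, 33, 34, 39]
11 → replaces 12 → [11, 16, 18, 24, 27, 28, 33, 34, 39]
Nine tails, so the longest strictly increasing subsequence has length 9 (e.g. 12, 16, 21, 24, 27, 30, 33, 36, 46).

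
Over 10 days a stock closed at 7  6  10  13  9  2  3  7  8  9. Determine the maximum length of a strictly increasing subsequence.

Track the smallest tail for each achievable length (strict):
7 → extends → [7]
6 → replaces 7 → [6]
10 → extends → [6, 10]
13 → extends → [6, 10, 13]
9 → replaces 10 → [6, 9, 13]
2 → replaces 6 → [2, 9, 13]
3 → replaces 9 → [2, 3, 13]
7 → replaces 13 → [2, 3, 7]
8 → extends → [2, 3, 7, 8]
9 → extends → [2, 3, 7, 8, 9]
Five tails, so the longest strictly increasing subsequence has length 5 (e.g. 2, 3, 7, 8, 9).

5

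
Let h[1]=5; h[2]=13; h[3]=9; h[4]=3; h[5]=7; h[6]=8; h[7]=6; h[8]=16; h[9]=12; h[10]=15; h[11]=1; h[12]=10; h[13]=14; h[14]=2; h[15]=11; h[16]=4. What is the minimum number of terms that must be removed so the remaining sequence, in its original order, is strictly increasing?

11

Fewest deletions = n − (longest strictly increasing subsequence).
Patience tails:
5 → extends → [5]
13 → extends → [5, 13]
9 → replaces 13 → [5, 9]
3 → replaces 5 → [3, 9]
7 → replaces 9 → [3, 7]
8 → extends → [3, 7, 8]
6 → replaces 7 → [3, 6, 8]
16 → extends → [3, 6, 8, 16]
12 → replaces 16 → [3, 6, 8, 12]
15 → extends → [3, 6, 8, 12, 15]
1 → replaces 3 → [1, 6, 8, 12, 15]
10 → replaces 12 → [1, 6, 8, 10, 15]
14 → replaces 15 → [1, 6, 8, 10, 14]
2 → replaces 6 → [1, 2, 8, 10, 14]
11 → replaces 14 → [1, 2, 8, 10, 11]
4 → replaces 8 → [1, 2, 4, 10, 11]
Longest strictly increasing subsequence has length 5, so deletions = 16 − 5 = 11.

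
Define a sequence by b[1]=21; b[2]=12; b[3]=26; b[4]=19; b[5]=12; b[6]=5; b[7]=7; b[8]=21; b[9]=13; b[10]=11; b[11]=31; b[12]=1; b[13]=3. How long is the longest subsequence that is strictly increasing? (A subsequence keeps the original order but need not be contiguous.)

4

Let dp[i] be the length of the longest such subsequence ending at index i:
i:      1  2  3  4  5  6  7  8  9 10 11 12 13
b[i]:  21 12 26 19 12  5  7 21 13 11 31  1  3
dp:     1  1  2  2  1  1  2  3  3  3  4  1  2
Maximum dp value is 4.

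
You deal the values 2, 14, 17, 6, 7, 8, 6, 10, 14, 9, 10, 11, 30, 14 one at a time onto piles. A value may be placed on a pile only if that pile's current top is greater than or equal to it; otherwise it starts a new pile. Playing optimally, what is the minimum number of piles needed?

8

Place each on the leftmost legal pile:
2 → new pile 1 (tops now [2])
14 → new pile 2 (tops now [2, 14])
17 → new pile 3 (tops now [2, 14, 17])
6 → pile 2 (tops now [2, 6, 17])
7 → pile 3 (tops now [2, 6, 7])
8 → new pile 4 (tops now [2, 6, 7, 8])
6 → pile 2 (tops now [2, 6, 7, 8])
10 → new pile 5 (tops now [2, 6, 7, 8, 10])
14 → new pile 6 (tops now [2, 6, 7, 8, 10, 14])
9 → pile 5 (tops now [2, 6, 7, 8, 9, 14])
10 → pile 6 (tops now [2, 6, 7, 8, 9, 10])
11 → new pile 7 (tops now [2, 6, 7, 8, 9, 10, 11])
30 → new pile 8 (tops now [2, 6, 7, 8, 9, 10, 11, 30])
14 → pile 8 (tops now [2, 6, 7, 8, 9, 10, 11, 14])
Eight piles.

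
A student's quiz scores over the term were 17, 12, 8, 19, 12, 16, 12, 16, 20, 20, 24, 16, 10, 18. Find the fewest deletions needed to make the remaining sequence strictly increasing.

9

Fewest deletions = n − (longest strictly increasing subsequence).
Patience tails:
17 → extends → [17]
12 → replaces 17 → [12]
8 → replaces 12 → [8]
19 → extends → [8, 19]
12 → replaces 19 → [8, 12]
16 → extends → [8, 12, 16]
12 → already a tail → [8, 12, 16]
16 → already a tail → [8, 12, 16]
20 → extends → [8, 12, 16, 20]
20 → already a tail → [8, 12, 16, 20]
24 → extends → [8, 12, 16, 20, 24]
16 → already a tail → [8, 12, 16, 20, 24]
10 → replaces 12 → [8, 10, 16, 20, 24]
18 → replaces 20 → [8, 10, 16, 18, 24]
Longest strictly increasing subsequence has length 5, so deletions = 14 − 5 = 9.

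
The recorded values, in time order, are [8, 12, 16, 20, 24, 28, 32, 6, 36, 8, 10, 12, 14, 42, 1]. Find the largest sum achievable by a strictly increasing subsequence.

Let S[i] be the best sum of a strictly increasing subsequence ending at i:
i:       1   2   3   4   5   6   7   8   9  10  11  12  13  14  15
a[i]:    8  12  16  20  24  28  32   6  36   8  10  12  14  42   1
S:       8  20  36  56  80 108 140   6 176  14  24  36  50 218   1
Maximum is 218 (e.g. 8 + 12 + 16 + 20 + 24 + 28 + 32 + 36 + 42).

218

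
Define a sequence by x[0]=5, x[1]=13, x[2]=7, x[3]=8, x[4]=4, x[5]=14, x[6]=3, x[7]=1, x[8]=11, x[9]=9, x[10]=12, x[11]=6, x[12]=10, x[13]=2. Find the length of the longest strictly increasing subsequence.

5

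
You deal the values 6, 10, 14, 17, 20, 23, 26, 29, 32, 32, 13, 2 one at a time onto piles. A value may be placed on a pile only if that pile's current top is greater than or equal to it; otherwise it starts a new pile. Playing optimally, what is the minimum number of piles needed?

Place each on the leftmost legal pile:
6 → new pile 1 (tops now [6])
10 → new pile 2 (tops now [6, 10])
14 → new pile 3 (tops now [6, 10, 14])
17 → new pile 4 (tops now [6, 10, 14, 17])
20 → new pile 5 (tops now [6, 10, 14, 17, 20])
23 → new pile 6 (tops now [6, 10, 14, 17, 20, 23])
26 → new pile 7 (tops now [6, 10, 14, 17, 20, 23, 26])
29 → new pile 8 (tops now [6, 10, 14, 17, 20, 23, 26, 29])
32 → new pile 9 (tops now [6, 10, 14, 17, 20, 23, 26, 29, 32])
32 → pile 9 (tops now [6, 10, 14, 17, 20, 23, 26, 29, 32])
13 → pile 3 (tops now [6, 10, 13, 17, 20, 23, 26, 29, 32])
2 → pile 1 (tops now [2, 10, 13, 17, 20, 23, 26, 29, 32])
Nine piles.

9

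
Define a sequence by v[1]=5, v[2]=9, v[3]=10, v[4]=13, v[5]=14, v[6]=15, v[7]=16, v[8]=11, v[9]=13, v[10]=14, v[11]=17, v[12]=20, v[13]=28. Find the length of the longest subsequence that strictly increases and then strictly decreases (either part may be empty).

10

inc[i] = longest strictly increasing subsequence ending at i; dec[i] = longest strictly decreasing subsequence starting at i:
i:      1  2  3  4  5  6  7  8  9 10 11 12 13
v[i]:   5  9 10 13 14 15 16 11 13 14 17 20 28
inc:    1  2  3  4  5  6  7  4  5  6  8  9 10
dec:    1  1  1  2  2  2  2  1  1  1  1  1  1
Best peak at i=13 (value 28): inc=10, dec=1, length 10+1−1 = 10.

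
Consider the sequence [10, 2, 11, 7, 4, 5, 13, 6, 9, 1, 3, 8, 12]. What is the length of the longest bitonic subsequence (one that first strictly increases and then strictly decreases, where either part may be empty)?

inc[i] = longest strictly increasing subsequence ending at i; dec[i] = longest strictly decreasing subsequence starting at i:
i:      1  2  3  4  5  6  7  8  9 10 11 12 13
a[i]:  10  2 11  7  4  5 13  6  9  1  3  8 12
inc:    1  1  2  2  2  3  4  4  5  1  2  5  6
dec:    4  2  4  3  2  2  3  2  2  1  1  1  1
Best peak at i=7 (value 13): inc=4, dec=3, length 4+3−1 = 6.

6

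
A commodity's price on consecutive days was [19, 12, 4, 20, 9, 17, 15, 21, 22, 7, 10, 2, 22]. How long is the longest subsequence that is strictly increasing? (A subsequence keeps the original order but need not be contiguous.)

5

Track the smallest tail for each achievable length (strict):
19 → extends → [19]
12 → replaces 19 → [12]
4 → replaces 12 → [4]
20 → extends → [4, 20]
9 → replaces 20 → [4, 9]
17 → extends → [4, 9, 17]
15 → replaces 17 → [4, 9, 15]
21 → extends → [4, 9, 15, 21]
22 → extends → [4, 9, 15, 21, 22]
7 → replaces 9 → [4, 7, 15, 21, 22]
10 → replaces 15 → [4, 7, 10, 21, 22]
2 → replaces 4 → [2, 7, 10, 21, 22]
22 → already a tail → [2, 7, 10, 21, 22]
Five tails, so the longest strictly increasing subsequence has length 5 (e.g. 4, 9, 17, 21, 22).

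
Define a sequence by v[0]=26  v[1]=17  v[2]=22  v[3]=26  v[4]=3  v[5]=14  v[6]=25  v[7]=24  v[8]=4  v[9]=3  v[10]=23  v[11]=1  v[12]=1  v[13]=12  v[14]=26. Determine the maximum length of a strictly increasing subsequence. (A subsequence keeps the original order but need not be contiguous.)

Track the smallest tail for each achievable length (strict):
26 → extends → [26]
17 → replaces 26 → [17]
22 → extends → [17, 22]
26 → extends → [17, 22, 26]
3 → replaces 17 → [3, 22, 26]
14 → replaces 22 → [3, 14, 26]
25 → replaces 26 → [3, 14, 25]
24 → replaces 25 → [3, 14, 24]
4 → replaces 14 → [3, 4, 24]
3 → already a tail → [3, 4, 24]
23 → replaces 24 → [3, 4, 23]
1 → replaces 3 → [1, 4, 23]
1 → already a tail → [1, 4, 23]
12 → replaces 23 → [1, 4, 12]
26 → extends → [1, 4, 12, 26]
Four tails, so the longest strictly increasing subsequence has length 4 (e.g. 17, 22, 25, 26).

4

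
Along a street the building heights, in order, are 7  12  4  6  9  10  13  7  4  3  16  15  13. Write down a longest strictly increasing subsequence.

4, 6, 9, 10, 13, 16

Patience tails give the LIS length; then backtrack through the dp parents:
7 → extends → [7]
12 → extends → [7, 12]
4 → replaces 7 → [4, 12]
6 → replaces 12 → [4, 6]
9 → extends → [4, 6, 9]
10 → extends → [4, 6, 9, 10]
13 → extends → [4, 6, 9, 10, 13]
7 → replaces 9 → [4, 6, 7, 10, 13]
4 → already a tail → [4, 6, 7, 10, 13]
3 → replaces 4 → [3, 6, 7, 10, 13]
16 → extends → [3, 6, 7, 10, 13, 16]
15 → replaces 16 → [3, 6, 7, 10, 13, 15]
13 → already a tail → [3, 6, 7, 10, 13, 15]
Length 6; one witness is 4, 6, 9, 10, 13, 16.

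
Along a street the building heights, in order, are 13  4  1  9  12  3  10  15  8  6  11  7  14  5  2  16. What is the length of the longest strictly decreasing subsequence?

7

Let dp[i] be the longest strictly decreasing subsequence ending at i:
i:      1  2  3  4  5  6  7  8  9 10 11 12 13 14 15 16
a[i]:  13  4  1  9 12  3 10 15  8  6 11  7 14  5  2 16
dp:     1  2  3  2  2  3  3  1  4  5  3  5  2  6  7  1
Maximum is 7.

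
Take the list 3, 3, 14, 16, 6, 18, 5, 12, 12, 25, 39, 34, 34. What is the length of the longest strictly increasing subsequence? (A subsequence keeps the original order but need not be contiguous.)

6

Track the smallest tail for each achievable length (strict):
3 → extends → [3]
3 → already a tail → [3]
14 → extends → [3, 14]
16 → extends → [3, 14, 16]
6 → replaces 14 → [3, 6, 16]
18 → extends → [3, 6, 16, 18]
5 → replaces 6 → [3, 5, 16, 18]
12 → replaces 16 → [3, 5, 12, 18]
12 → already a tail → [3, 5, 12, 18]
25 → extends → [3, 5, 12, 18, 25]
39 → extends → [3, 5, 12, 18, 25, 39]
34 → replaces 39 → [3, 5, 12, 18, 25, 34]
34 → already a tail → [3, 5, 12, 18, 25, 34]
Six tails, so the longest strictly increasing subsequence has length 6 (e.g. 3, 14, 16, 18, 25, 39).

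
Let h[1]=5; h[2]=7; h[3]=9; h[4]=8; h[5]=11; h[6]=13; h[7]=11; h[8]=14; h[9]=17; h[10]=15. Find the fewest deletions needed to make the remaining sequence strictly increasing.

3

Fewest deletions = n − (longest strictly increasing subsequence).
Patience tails:
5 → extends → [5]
7 → extends → [5, 7]
9 → extends → [5, 7, 9]
8 → replaces 9 → [5, 7, 8]
11 → extends → [5, 7, 8, 11]
13 → extends → [5, 7, 8, 11, 13]
11 → already a tail → [5, 7, 8, 11, 13]
14 → extends → [5, 7, 8, 11, 13, 14]
17 → extends → [5, 7, 8, 11, 13, 14, 17]
15 → replaces 17 → [5, 7, 8, 11, 13, 14, 15]
Longest strictly increasing subsequence has length 7, so deletions = 10 − 7 = 3.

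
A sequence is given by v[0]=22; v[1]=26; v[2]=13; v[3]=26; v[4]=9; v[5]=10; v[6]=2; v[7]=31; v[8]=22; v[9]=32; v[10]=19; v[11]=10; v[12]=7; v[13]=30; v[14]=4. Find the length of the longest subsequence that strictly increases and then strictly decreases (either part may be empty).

inc[i] = longest strictly increasing subsequence ending at i; dec[i] = longest strictly decreasing subsequence starting at i:
i:      0  1  2  3  4  5  6  7  8  9 10 11 12 13 14
v[i]:  22 26 13 26  9 10  2 31 22 32 19 10  7 30  4
inc:    1  2  1  2  1  2  1  3  3  4  3  2  2  4  2
dec:    5  6  4  6  3  3  1  6  5  5  4  3  2  2  1
Best peak at i=7 (value 31): inc=3, dec=6, length 3+6−1 = 8.

8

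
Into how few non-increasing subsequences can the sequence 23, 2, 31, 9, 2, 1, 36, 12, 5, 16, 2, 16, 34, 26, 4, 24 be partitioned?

5

Place each on the leftmost legal pile:
23 → new pile 1 (tops now [23])
2 → pile 1 (tops now [2])
31 → new pile 2 (tops now [2, 31])
9 → pile 2 (tops now [2, 9])
2 → pile 1 (tops now [2, 9])
1 → pile 1 (tops now [1, 9])
36 → new pile 3 (tops now [1, 9, 36])
12 → pile 3 (tops now [1, 9, 12])
5 → pile 2 (tops now [1, 5, 12])
16 → new pile 4 (tops now [1, 5, 12, 16])
2 → pile 2 (tops now [1, 2, 12, 16])
16 → pile 4 (tops now [1, 2, 12, 16])
34 → new pile 5 (tops now [1, 2, 12, 16, 34])
26 → pile 5 (tops now [1, 2, 12, 16, 26])
4 → pile 3 (tops now [1, 2, 4, 16, 26])
24 → pile 5 (tops now [1, 2, 4, 16, 24])
Five piles.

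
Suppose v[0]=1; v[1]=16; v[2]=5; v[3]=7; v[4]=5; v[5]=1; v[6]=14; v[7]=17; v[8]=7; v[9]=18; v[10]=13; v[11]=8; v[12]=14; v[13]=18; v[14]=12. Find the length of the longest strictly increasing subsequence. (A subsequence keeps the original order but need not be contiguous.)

Track the smallest tail for each achievable length (strict):
1 → extends → [1]
16 → extends → [1, 16]
5 → replaces 16 → [1, 5]
7 → extends → [1, 5, 7]
5 → already a tail → [1, 5, 7]
1 → already a tail → [1, 5, 7]
14 → extends → [1, 5, 7, 14]
17 → extends → [1, 5, 7, 14, 17]
7 → already a tail → [1, 5, 7, 14, 17]
18 → extends → [1, 5, 7, 14, 17, 18]
13 → replaces 14 → [1, 5, 7, 13, 17, 18]
8 → replaces 13 → [1, 5, 7, 8, 17, 18]
14 → replaces 17 → [1, 5, 7, 8, 14, 18]
18 → already a tail → [1, 5, 7, 8, 14, 18]
12 → replaces 14 → [1, 5, 7, 8, 12, 18]
Six tails, so the longest strictly increasing subsequence has length 6 (e.g. 1, 5, 7, 14, 17, 18).

6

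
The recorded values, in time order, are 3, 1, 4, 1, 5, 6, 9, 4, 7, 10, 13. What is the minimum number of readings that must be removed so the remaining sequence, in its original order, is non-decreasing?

4

Fewest deletions = n − (longest non-decreasing subsequence).
i:      1  2  3  4  5  6  7  8  9 10 11
a[i]:   3  1  4  1  5  6  9  4  7 10 13
dp:     1  1  2  2  3  4  5  3  5  6  7
max dp = 7, so deletions = 11 − 7 = 4.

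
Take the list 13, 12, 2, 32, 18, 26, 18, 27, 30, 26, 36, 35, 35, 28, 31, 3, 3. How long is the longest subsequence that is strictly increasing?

6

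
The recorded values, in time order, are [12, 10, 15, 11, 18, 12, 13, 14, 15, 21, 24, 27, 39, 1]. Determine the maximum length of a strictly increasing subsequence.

10

Track the smallest tail for each achievable length (strict):
12 → extends → [12]
10 → replaces 12 → [10]
15 → extends → [10, 15]
11 → replaces 15 → [10, 11]
18 → extends → [10, 11, 18]
12 → replaces 18 → [10, 11, 12]
13 → extends → [10, 11, 12, 13]
14 → extends → [10, 11, 12, 13, 14]
15 → extends → [10, 11, 12, 13, 14, 15]
21 → extends → [10, 11, 12, 13, 14, 15, 21]
24 → extends → [10, 11, 12, 13, 14, 15, 21, 24]
27 → extends → [10, 11, 12, 13, 14, 15, 21, 24, 27]
39 → extends → [10, 11, 12, 13, 14, 15, 21, 24, 27, 39]
1 → replaces 10 → [1, 11, 12, 13, 14, 15, 21, 24, 27, 39]
Ten tails, so the longest strictly increasing subsequence has length 10 (e.g. 10, 11, 12, 13, 14, 15, 21, 24, 27, 39).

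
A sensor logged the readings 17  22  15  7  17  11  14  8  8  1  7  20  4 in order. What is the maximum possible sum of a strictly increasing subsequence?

Let S[i] be the best sum of a strictly increasing subsequence ending at i:
i:      1  2  3  4  5  6  7  8  9 10 11 12 13
a[i]:  17 22 15  7 17 11 14  8  8  1  7 20  4
S:     17 39 15  7 32 18 32 15 15  1  8 52  5
Maximum is 52 (e.g. 7 + 11 + 14 + 20).

52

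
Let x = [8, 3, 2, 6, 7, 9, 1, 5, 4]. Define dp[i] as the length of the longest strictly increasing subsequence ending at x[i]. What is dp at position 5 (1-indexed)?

dp[i] = 1 + max{dp[j] : j<i, x[j]<x[i]} (or 1 if no such j):
i:     1 2 3 4 5 6 7 8 9
x[i]:  8 3 2 6 7 9 1 5 4
dp:    1 1 1 2 3 4 1 2 2
At index 5 the value is 3.

3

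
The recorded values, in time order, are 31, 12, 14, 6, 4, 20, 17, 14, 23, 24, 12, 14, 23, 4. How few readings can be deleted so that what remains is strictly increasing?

9

Fewest deletions = n − (longest strictly increasing subsequence).
i:      1  2  3  4  5  6  7  8  9 10 11 12 13 14
a[i]:  31 12 14  6  4 20 17 14 23 24 12 14 23  4
dp:     1  1  2  1  1  3  3  2  4  5  2  3  4  1
max dp = 5, so deletions = 14 − 5 = 9.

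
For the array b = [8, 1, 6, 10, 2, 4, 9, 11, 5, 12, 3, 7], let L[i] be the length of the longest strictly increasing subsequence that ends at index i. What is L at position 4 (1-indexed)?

3

dp[i] = 1 + max{dp[j] : j<i, b[j]<b[i]} (or 1 if no such j):
i:      1  2  3  4  5  6  7  8  9 10 11 12
b[i]:   8  1  6 10  2  4  9 11  5 12  3  7
dp:     1  1  2  3  2  3  4  5  4  6  3  5
At index 4 the value is 3.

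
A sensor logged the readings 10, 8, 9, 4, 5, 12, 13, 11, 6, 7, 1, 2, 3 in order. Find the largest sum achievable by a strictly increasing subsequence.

42

Let S[i] be the best sum of a strictly increasing subsequence ending at i:
i:      1  2  3  4  5  6  7  8  9 10 11 12 13
a[i]:  10  8  9  4  5 12 13 11  6  7  1  2  3
S:     10  8 17  4  9 29 42 28 15 22  1  3  6
Maximum is 42 (e.g. 8 + 9 + 12 + 13).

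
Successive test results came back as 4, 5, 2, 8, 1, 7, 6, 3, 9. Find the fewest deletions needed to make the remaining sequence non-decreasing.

Fewest deletions = n − (longest non-decreasing subsequence).
i:     1 2 3 4 5 6 7 8 9
a[i]:  4 5 2 8 1 7 6 3 9
dp:    1 2 1 3 1 3 3 2 4
max dp = 4, so deletions = 9 − 4 = 5.

5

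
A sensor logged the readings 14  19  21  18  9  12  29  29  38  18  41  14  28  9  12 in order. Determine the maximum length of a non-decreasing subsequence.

Let dp[i] be the length of the longest such subsequence ending at index i:
i:      1  2  3  4  5  6  7  8  9 10 11 12 13 14 15
a[i]:  14 19 21 18  9 12 29 29 38 18 41 14 28  9 12
dp:     1  2  3  2  1  2  4  5  6  3  7  3  4  2  3
Maximum dp value is 7.

7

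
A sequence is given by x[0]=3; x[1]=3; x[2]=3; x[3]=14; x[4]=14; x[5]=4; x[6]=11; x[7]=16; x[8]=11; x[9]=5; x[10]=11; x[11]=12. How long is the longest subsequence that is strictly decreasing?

3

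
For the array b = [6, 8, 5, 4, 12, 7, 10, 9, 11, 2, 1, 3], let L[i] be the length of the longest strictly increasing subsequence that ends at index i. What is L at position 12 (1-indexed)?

2

dp[i] = 1 + max{dp[j] : j<i, b[j]<b[i]} (or 1 if no such j):
i:      1  2  3  4  5  6  7  8  9 10 11 12
b[i]:   6  8  5  4 12  7 10  9 11  2  1  3
dp:     1  2  1  1  3  2  3  3  4  1  1  2
At index 12 the value is 2.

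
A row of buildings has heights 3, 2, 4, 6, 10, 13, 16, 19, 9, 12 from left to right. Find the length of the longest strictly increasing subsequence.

7

Let dp[i] be the length of the longest such subsequence ending at index i:
i:      1  2  3  4  5  6  7  8  9 10
a[i]:   3  2  4  6 10 13 16 19  9 12
dp:     1  1  2  3  4  5  6  7  4  5
Maximum dp value is 7.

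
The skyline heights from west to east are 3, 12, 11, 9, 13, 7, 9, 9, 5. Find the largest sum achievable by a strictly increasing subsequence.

Let S[i] be the best sum of a strictly increasing subsequence ending at i:
i:      1  2  3  4  5  6  7  8  9
a[i]:   3 12 11  9 13  7  9  9  5
S:      3 15 14 12 28 10 19 19  8
Maximum is 28 (e.g. 3 + 12 + 13).

28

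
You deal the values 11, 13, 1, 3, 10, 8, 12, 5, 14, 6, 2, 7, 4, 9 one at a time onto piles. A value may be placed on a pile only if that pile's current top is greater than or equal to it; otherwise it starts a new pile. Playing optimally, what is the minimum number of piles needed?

6

Place each on the leftmost legal pile:
11 → new pile 1 (tops now [11])
13 → new pile 2 (tops now [11, 13])
1 → pile 1 (tops now [1, 13])
3 → pile 2 (tops now [1, 3])
10 → new pile 3 (tops now [1, 3, 10])
8 → pile 3 (tops now [1, 3, 8])
12 → new pile 4 (tops now [1, 3, 8, 12])
5 → pile 3 (tops now [1, 3, 5, 12])
14 → new pile 5 (tops now [1, 3, 5, 12, 14])
6 → pile 4 (tops now [1, 3, 5, 6, 14])
2 → pile 2 (tops now [1, 2, 5, 6, 14])
7 → pile 5 (tops now [1, 2, 5, 6, 7])
4 → pile 3 (tops now [1, 2, 4, 6, 7])
9 → new pile 6 (tops now [1, 2, 4, 6, 7, 9])
Six piles.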